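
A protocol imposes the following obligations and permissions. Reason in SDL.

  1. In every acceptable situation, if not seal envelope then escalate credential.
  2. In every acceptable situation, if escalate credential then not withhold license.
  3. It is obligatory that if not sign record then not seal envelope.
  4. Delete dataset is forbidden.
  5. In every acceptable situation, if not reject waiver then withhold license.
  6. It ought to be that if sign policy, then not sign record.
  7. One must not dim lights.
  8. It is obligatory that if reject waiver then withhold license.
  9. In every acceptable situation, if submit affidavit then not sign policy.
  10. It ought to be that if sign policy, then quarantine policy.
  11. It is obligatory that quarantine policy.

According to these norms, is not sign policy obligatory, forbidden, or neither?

Obligatory

Premises 8 and 5 cover both cases: O(reject_waiver → withhold_license) and O(¬reject_waiver → withhold_license). Since reject_waiver ∨ ¬reject_waiver is a tautology, O(withhold_license) follows.
Premise 2, O(escalate_credential → ¬withhold_license), contraposes to O(withhold_license → ¬escalate_credential); with O(withhold_license) we get O(¬escalate_credential).
Premise 1 is O(¬seal_envelope → escalate_credential); contrapositively O(¬escalate_credential → seal_envelope). Since O(¬escalate_credential) holds, K gives O(seal_envelope).
The contrapositive of premise 3 (O(¬sign_record → ¬seal_envelope)) is O(seal_envelope → sign_record), and O(seal_envelope) is already established, so O(sign_record).
Premise 6 is O(sign_policy → ¬sign_record); contrapositively O(sign_record → ¬sign_policy). Since O(sign_record) holds, K gives O(¬sign_policy).
Premises 4, 7, 9, 10, 11 do not contribute to this derivation.
Hence ¬sign_policy is obligatory.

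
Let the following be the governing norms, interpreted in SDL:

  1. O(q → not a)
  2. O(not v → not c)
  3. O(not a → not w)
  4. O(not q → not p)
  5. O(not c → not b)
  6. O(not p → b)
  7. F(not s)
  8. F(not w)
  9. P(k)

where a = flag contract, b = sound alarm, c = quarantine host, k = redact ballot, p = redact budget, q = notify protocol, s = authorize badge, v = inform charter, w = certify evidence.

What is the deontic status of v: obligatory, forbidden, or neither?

Obligatory

F(not w) at premise 8 means O(w).
Premise 3, O(not a → not w), contraposes to O(w → a); with O(w) we get O(a).
The contrapositive of premise 1 (O(q → not a)) is O(a → not q), and O(a) is already established, so O(not q).
Premise 4 is O(not q → not p); since O(not q), deontic closure gives O(not p).
From O(not p) and premise 6, O(not p → b), we obtain O(b).
Premise 5 is O(not c → not b); contrapositively O(b → c). Since O(b) holds, K gives O(c).
Premise 2 is O(not v → not c); contrapositively O(c → v). Since O(c) holds, K gives O(v).
Premises 7, 9 do not contribute to this derivation.
Hence v is obligatory.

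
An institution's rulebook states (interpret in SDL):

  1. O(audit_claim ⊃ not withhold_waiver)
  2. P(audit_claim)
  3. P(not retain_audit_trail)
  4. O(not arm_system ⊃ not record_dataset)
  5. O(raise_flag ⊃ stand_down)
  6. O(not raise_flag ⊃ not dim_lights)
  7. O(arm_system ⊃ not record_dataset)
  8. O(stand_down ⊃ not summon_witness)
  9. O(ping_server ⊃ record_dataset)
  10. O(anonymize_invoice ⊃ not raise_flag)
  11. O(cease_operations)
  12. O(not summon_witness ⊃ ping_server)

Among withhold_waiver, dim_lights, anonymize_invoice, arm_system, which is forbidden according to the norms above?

Premises 7 and 4 cover both cases: O(arm_system ⊃ not record_dataset) and O(not arm_system ⊃ not record_dataset). Since arm_system ∨ not arm_system is a tautology, O(not record_dataset) follows.
Premise 9 is O(ping_server ⊃ record_dataset); contrapositively O(not record_dataset ⊃ not ping_server). Since O(not record_dataset) holds, K gives O(not ping_server).
The contrapositive of premise 12 (O(not summon_witness ⊃ ping_server)) is O(not ping_server ⊃ summon_witness), and O(not ping_server) is already established, so O(summon_witness).
The contrapositive of premise 8 (O(stand_down ⊃ not summon_witness)) is O(summon_witness ⊃ not stand_down), and O(summon_witness) is already established, so O(not stand_down).
Premise 5, O(raise_flag ⊃ stand_down), contraposes to O(not stand_down ⊃ not raise_flag); with O(not stand_down) we get O(not raise_flag).
Applying K to premise 6 (O(not raise_flag ⊃ not dim_lights)) and O(not raise_flag) yields O(not dim_lights).
So O(not dim_lights) holds, i.e. dim_lights is forbidden. None of the other listed options is forbidden under the premises.

dim_lights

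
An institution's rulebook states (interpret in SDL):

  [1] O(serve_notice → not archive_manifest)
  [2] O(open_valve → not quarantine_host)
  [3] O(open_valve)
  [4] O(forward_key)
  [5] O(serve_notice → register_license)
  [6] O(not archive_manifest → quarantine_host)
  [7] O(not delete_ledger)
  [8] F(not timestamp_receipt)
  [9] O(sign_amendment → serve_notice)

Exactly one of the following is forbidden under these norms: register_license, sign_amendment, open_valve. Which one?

sign_amendment

From premise 3 we have O(open_valve).
Premise 2 is O(open_valve → not quarantine_host); since O(open_valve), deontic closure gives O(not quarantine_host).
Premise 6, O(not archive_manifest → quarantine_host), contraposes to O(not quarantine_host → archive_manifest); with O(not quarantine_host) we get O(archive_manifest).
Premise 1 is O(serve_notice → not archive_manifest); contrapositively O(archive_manifest → not serve_notice). Since O(archive_manifest) holds, K gives O(not serve_notice).
The contrapositive of premise 9 (O(sign_amendment → serve_notice)) is O(not serve_notice → not sign_amendment), and O(not serve_notice) is already established, so O(not sign_amendment).
So O(not sign_amendment) holds, i.e. sign_amendment is forbidden. None of the other listed options is forbidden under the premises.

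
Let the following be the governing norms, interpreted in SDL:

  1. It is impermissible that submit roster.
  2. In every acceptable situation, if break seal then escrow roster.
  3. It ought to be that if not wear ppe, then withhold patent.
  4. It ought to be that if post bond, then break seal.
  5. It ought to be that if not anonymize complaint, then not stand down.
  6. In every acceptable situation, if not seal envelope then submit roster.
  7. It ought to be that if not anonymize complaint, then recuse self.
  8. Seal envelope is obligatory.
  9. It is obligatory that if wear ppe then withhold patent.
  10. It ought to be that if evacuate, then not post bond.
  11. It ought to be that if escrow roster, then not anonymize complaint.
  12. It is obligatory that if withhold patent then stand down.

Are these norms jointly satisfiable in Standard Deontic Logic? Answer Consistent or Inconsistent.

Consistent

Premise 6 is O(¬seal_envelope → submit_roster), but O(¬seal_envelope) is not derivable from the premises, so it does not yield O(submit_roster).
So O(submit_roster) is not derivable, and the apparent clash with O(¬submit_roster) does not arise.
A world satisfying every obligation exists (e.g. anonymize_complaint=true, break_seal=false, escrow_roster=false, evacuate=false, post_bond=false, recuse_self=false, seal_envelope=true, stand_down=true, submit_roster=false, wear_ppe=false, withhold_patent=true); no atom is both obligatory and forbidden, so the set is consistent.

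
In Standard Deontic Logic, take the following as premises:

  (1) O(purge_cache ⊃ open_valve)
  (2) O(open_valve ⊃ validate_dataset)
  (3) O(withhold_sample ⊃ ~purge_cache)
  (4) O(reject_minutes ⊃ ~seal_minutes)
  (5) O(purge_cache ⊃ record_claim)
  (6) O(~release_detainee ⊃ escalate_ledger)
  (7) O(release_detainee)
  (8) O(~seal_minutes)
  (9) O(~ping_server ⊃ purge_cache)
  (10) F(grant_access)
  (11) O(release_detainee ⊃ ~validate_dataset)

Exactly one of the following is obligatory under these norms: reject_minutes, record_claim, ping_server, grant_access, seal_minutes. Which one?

ping_server

Premise 7 gives O(release_detainee).
With premise 11, O(release_detainee ⊃ ~validate_dataset), the K-axiom yields O(~validate_dataset).
Premise 2 is O(open_valve ⊃ validate_dataset); contrapositively O(~validate_dataset ⊃ ~open_valve). Since O(~validate_dataset) holds, K gives O(~open_valve).
Premise 1 is O(purge_cache ⊃ open_valve); contrapositively O(~open_valve ⊃ ~purge_cache). Since O(~open_valve) holds, K gives O(~purge_cache).
The contrapositive of premise 9 (O(~ping_server ⊃ purge_cache)) is O(~purge_cache ⊃ ping_server), and O(~purge_cache) is already established, so O(ping_server).
So O(ping_server) holds — ping_server is obligatory. None of the other listed options is made obligatory by any chain of premises.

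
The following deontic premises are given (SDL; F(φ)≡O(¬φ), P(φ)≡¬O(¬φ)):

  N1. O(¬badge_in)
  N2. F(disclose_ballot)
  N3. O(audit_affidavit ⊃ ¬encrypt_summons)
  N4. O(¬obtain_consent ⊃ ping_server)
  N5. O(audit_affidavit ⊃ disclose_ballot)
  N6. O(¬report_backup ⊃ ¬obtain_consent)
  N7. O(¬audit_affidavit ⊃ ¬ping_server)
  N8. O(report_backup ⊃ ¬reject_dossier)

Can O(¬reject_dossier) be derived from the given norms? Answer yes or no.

Yes

Premise 2 is F(disclose_ballot), i.e. O(¬disclose_ballot).
Premise 5, O(audit_affidavit ⊃ disclose_ballot), contraposes to O(¬disclose_ballot ⊃ ¬audit_affidavit); with O(¬disclose_ballot) we get O(¬audit_affidavit).
Applying K to premise 7 (O(¬audit_affidavit ⊃ ¬ping_server)) and O(¬audit_affidavit) yields O(¬ping_server).
Premise 4 is O(¬obtain_consent ⊃ ping_server); contrapositively O(¬ping_server ⊃ obtain_consent). Since O(¬ping_server) holds, K gives O(obtain_consent).
Premise 6, O(¬report_backup ⊃ ¬obtain_consent), contraposes to O(obtain_consent ⊃ report_backup); with O(obtain_consent) we get O(report_backup).
Applying K to premise 8 (O(report_backup ⊃ ¬reject_dossier)) and O(report_backup) yields O(¬reject_dossier).
Premises 1, 3 do not contribute to this derivation.
So O(¬reject_dossier) follows.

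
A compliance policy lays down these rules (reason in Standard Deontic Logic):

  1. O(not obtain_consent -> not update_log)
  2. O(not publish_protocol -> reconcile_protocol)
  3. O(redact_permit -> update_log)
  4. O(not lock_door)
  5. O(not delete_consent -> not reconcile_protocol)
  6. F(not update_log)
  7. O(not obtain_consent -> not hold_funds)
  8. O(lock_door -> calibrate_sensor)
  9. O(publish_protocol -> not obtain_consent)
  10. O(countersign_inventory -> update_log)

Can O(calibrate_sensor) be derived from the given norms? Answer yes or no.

No

Premise 8 is O(lock_door -> calibrate_sensor), but O(lock_door) is not derivable from the premises, so it does not yield O(calibrate_sensor).
No other premise forces O(calibrate_sensor). An ideal world satisfying every premise can still have calibrate_sensor false, so O(calibrate_sensor) is not derivable.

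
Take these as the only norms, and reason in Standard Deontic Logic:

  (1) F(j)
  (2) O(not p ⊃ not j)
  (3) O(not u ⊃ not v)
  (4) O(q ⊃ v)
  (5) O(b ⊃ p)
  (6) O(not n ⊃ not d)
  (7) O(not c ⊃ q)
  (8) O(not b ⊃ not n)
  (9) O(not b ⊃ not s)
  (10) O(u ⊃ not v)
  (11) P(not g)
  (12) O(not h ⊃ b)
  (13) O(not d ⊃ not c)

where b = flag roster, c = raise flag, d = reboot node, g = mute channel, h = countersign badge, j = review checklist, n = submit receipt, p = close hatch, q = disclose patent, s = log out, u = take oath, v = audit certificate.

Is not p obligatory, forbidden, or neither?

Forbidden

Premises 10 and 3 cover both cases: O(u ⊃ not v) and O(not u ⊃ not v). Since u ∨ not u is a tautology, O(not v) follows.
Premise 4 is O(q ⊃ v); contrapositively O(not v ⊃ not q). Since O(not v) holds, K gives O(not q).
Premise 7 is O(not c ⊃ q); contrapositively O(not q ⊃ c). Since O(not q) holds, K gives O(c).
Premise 13 is O(not d ⊃ not c); contrapositively O(c ⊃ d). Since O(c) holds, K gives O(d).
Premise 6 is O(not n ⊃ not d); contrapositively O(d ⊃ n). Since O(d) holds, K gives O(n).
Premise 8 is O(not b ⊃ not n); contrapositively O(n ⊃ b). Since O(n) holds, K gives O(b).
With premise 5, O(b ⊃ p), the K-axiom yields O(p).
Premises 1, 2, 9, 11, 12 do not contribute to this derivation.
Thus O(p), which is F(not p): not p is forbidden.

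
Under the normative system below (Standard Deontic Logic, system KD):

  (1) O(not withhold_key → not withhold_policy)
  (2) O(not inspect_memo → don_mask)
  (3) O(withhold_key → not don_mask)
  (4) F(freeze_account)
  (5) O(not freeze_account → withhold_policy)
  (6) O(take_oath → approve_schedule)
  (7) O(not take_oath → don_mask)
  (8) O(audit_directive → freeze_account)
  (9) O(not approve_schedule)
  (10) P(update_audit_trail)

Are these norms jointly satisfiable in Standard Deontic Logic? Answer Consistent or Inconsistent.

From premise 9 we have O(not approve_schedule).
Premise 6 is O(take_oath → approve_schedule); contrapositively O(not approve_schedule → not take_oath). Since O(not approve_schedule) holds, K gives O(not take_oath).
With premise 7, O(not take_oath → don_mask), the K-axiom yields O(don_mask).
Premise 3, O(withhold_key → not don_mask), contraposes to O(don_mask → not withhold_key); with O(don_mask) we get O(not withhold_key).
From O(not withhold_key) and premise 1, O(not withhold_key → not withhold_policy), we obtain O(not withhold_policy).
Premise 5 is O(not freeze_account → withhold_policy); contrapositively O(not withhold_policy → freeze_account). Since O(not withhold_policy) holds, K gives O(freeze_account).
But premise 4, F(freeze_account), means O(not freeze_account).
We now have both O(freeze_account) and O(not freeze_account) — freeze_account is simultaneously obligatory and forbidden, violating the D-axiom.

Inconsistent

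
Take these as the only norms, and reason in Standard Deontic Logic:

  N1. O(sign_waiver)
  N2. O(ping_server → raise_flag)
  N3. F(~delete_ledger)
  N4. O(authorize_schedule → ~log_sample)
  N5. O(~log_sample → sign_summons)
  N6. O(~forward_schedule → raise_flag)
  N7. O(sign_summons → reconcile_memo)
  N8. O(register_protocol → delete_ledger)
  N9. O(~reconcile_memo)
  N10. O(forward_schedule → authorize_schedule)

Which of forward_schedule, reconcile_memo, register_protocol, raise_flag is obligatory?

raise_flag

Premise 9 gives O(~reconcile_memo).
Premise 7 is O(sign_summons → reconcile_memo); contrapositively O(~reconcile_memo → ~sign_summons). Since O(~reconcile_memo) holds, K gives O(~sign_summons).
Premise 5, O(~log_sample → sign_summons), contraposes to O(~sign_summons → log_sample); with O(~sign_summons) we get O(log_sample).
Premise 4 is O(authorize_schedule → ~log_sample); contrapositively O(log_sample → ~authorize_schedule). Since O(log_sample) holds, K gives O(~authorize_schedule).
Premise 10, O(forward_schedule → authorize_schedule), contraposes to O(~authorize_schedule → ~forward_schedule); with O(~authorize_schedule) we get O(~forward_schedule).
Premise 6 is O(~forward_schedule → raise_flag); since O(~forward_schedule), deontic closure gives O(raise_flag).
So O(raise_flag) holds — raise_flag is obligatory. None of the other listed options is made obligatory by any chain of premises.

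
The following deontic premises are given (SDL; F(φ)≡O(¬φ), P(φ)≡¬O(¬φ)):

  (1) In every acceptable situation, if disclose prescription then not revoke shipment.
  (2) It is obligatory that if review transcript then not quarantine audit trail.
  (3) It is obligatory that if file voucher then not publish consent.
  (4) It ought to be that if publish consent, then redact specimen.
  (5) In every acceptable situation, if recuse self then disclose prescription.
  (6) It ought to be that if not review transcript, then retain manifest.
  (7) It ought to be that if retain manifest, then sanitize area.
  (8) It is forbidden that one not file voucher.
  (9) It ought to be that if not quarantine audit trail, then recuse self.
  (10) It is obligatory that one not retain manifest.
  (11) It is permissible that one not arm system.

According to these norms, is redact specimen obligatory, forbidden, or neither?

Premise 4 is O(publish_consent → redact_specimen), but O(publish_consent) is not derivable from the premises, so it does not yield O(redact_specimen).
No premise or chain of K-axiom applications forces O(redact_specimen), and none forces O(¬redact_specimen). So redact_specimen is neither obligatory nor forbidden under these norms.

Neither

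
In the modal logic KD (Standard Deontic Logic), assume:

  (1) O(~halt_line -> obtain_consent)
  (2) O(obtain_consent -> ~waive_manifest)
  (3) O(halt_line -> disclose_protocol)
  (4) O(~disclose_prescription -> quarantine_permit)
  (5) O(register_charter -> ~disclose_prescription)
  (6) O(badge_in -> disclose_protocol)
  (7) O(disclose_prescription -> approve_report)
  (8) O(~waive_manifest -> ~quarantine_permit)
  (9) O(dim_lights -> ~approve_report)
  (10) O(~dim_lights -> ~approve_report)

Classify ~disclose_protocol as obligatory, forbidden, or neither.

By case analysis on ~dim_lights: premise 10 gives O(~dim_lights -> ~approve_report) and premise 9 gives O(dim_lights -> ~approve_report), so O(~approve_report) either way.
The contrapositive of premise 7 (O(disclose_prescription -> approve_report)) is O(~approve_report -> ~disclose_prescription), and O(~approve_report) is already established, so O(~disclose_prescription).
From O(~disclose_prescription) and premise 4, O(~disclose_prescription -> quarantine_permit), we obtain O(quarantine_permit).
Premise 8, O(~waive_manifest -> ~quarantine_permit), contraposes to O(quarantine_permit -> waive_manifest); with O(quarantine_permit) we get O(waive_manifest).
The contrapositive of premise 2 (O(obtain_consent -> ~waive_manifest)) is O(waive_manifest -> ~obtain_consent), and O(waive_manifest) is already established, so O(~obtain_consent).
Premise 1, O(~halt_line -> obtain_consent), contraposes to O(~obtain_consent -> halt_line); with O(~obtain_consent) we get O(halt_line).
From O(halt_line) and premise 3, O(halt_line -> disclose_protocol), we obtain O(disclose_protocol).
Premises 5, 6 do not contribute to this derivation.
Thus O(disclose_protocol), which is F(~disclose_protocol): ~disclose_protocol is forbidden.

Forbidden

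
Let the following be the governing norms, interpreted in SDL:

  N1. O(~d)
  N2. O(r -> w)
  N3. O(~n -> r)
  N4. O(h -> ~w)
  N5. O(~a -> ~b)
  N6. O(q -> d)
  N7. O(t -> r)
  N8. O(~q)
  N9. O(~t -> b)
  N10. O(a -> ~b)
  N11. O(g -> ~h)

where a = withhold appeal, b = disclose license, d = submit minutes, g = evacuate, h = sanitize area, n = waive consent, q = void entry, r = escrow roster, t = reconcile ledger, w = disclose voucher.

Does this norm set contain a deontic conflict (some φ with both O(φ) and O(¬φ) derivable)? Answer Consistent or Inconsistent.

Consistent

Premise 6 is O(q -> d), but O(q) is not derivable from the premises, so it does not yield O(d).
So O(d) is not derivable, and the apparent clash with O(~d) does not arise.
A world satisfying every obligation exists (e.g. a=false, b=false, d=false, g=false, h=false, n=false, q=false, r=true, t=true, w=true); no atom is both obligatory and forbidden, so the set is consistent.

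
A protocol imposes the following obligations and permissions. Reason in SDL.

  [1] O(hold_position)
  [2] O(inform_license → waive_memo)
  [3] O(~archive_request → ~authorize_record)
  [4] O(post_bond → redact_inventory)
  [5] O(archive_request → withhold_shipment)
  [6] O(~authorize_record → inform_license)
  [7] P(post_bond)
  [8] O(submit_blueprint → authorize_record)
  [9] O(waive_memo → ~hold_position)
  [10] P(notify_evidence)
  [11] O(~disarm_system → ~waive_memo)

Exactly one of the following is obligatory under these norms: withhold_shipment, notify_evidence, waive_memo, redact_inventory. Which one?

withhold_shipment

Premise 1 states O(hold_position) outright.
Premise 9 is O(waive_memo → ~hold_position); contrapositively O(hold_position → ~waive_memo). Since O(hold_position) holds, K gives O(~waive_memo).
Premise 2 is O(inform_license → waive_memo); contrapositively O(~waive_memo → ~inform_license). Since O(~waive_memo) holds, K gives O(~inform_license).
Premise 6 is O(~authorize_record → inform_license); contrapositively O(~inform_license → authorize_record). Since O(~inform_license) holds, K gives O(authorize_record).
Premise 3 is O(~archive_request → ~authorize_record); contrapositively O(authorize_record → archive_request). Since O(authorize_record) holds, K gives O(archive_request).
With premise 5, O(archive_request → withhold_shipment), the K-axiom yields O(withhold_shipment).
So O(withhold_shipment) holds — withhold_shipment is obligatory. None of the other listed options is made obligatory by any chain of premises.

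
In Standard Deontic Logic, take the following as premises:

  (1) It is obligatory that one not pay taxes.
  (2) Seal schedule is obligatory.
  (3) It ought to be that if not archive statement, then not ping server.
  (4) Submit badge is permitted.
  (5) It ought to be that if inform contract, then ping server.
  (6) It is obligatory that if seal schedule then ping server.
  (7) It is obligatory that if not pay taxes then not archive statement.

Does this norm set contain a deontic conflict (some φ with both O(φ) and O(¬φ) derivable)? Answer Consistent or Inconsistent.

Inconsistent

Premise 2 gives O(seal_schedule).
Applying K to premise 6 (O(seal_schedule → ping_server)) and O(seal_schedule) yields O(ping_server).
Premise 3, O(¬archive_statement → ¬ping_server), contraposes to O(ping_server → archive_statement); with O(ping_server) we get O(archive_statement).
Premise 7, O(¬pay_taxes → ¬archive_statement), contraposes to O(archive_statement → pay_taxes); with O(archive_statement) we get O(pay_taxes).
However, premise 1 gives O(¬pay_taxes).
We now have both O(pay_taxes) and O(¬pay_taxes) — pay_taxes is simultaneously obligatory and forbidden, violating the D-axiom.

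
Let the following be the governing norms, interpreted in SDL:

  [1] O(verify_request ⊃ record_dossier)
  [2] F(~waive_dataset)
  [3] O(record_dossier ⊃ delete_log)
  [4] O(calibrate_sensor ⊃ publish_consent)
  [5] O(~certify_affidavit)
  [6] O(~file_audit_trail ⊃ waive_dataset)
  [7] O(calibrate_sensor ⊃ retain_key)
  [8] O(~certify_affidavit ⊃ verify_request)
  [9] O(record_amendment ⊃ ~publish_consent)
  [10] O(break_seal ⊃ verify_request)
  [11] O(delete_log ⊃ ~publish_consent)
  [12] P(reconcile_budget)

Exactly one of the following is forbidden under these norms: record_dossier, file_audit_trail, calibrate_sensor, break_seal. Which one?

calibrate_sensor

Premise 5 states O(~certify_affidavit) outright.
With premise 8, O(~certify_affidavit ⊃ verify_request), the K-axiom yields O(verify_request).
From O(verify_request) and premise 1, O(verify_request ⊃ record_dossier), we obtain O(record_dossier).
From O(record_dossier) and premise 3, O(record_dossier ⊃ delete_log), we obtain O(delete_log).
Applying K to premise 11 (O(delete_log ⊃ ~publish_consent)) and O(delete_log) yields O(~publish_consent).
The contrapositive of premise 4 (O(calibrate_sensor ⊃ publish_consent)) is O(~publish_consent ⊃ ~calibrate_sensor), and O(~publish_consent) is already established, so O(~calibrate_sensor).
So O(~calibrate_sensor) holds, i.e. calibrate_sensor is forbidden. None of the other listed options is forbidden under the premises.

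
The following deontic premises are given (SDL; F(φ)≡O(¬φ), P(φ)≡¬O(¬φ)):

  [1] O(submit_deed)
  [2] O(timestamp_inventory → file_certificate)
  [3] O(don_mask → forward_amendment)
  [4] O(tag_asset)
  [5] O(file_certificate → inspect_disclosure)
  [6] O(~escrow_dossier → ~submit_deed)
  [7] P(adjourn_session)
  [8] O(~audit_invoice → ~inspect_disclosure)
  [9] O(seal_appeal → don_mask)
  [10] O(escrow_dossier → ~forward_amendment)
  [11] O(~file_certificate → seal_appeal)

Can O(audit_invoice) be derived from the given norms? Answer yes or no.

Yes

Premise 1 gives O(submit_deed).
The contrapositive of premise 6 (O(~escrow_dossier → ~submit_deed)) is O(submit_deed → escrow_dossier), and O(submit_deed) is already established, so O(escrow_dossier).
Premise 10 is O(escrow_dossier → ~forward_amendment); since O(escrow_dossier), deontic closure gives O(~forward_amendment).
The contrapositive of premise 3 (O(don_mask → forward_amendment)) is O(~forward_amendment → ~don_mask), and O(~forward_amendment) is already established, so O(~don_mask).
Premise 9, O(seal_appeal → don_mask), contraposes to O(~don_mask → ~seal_appeal); with O(~don_mask) we get O(~seal_appeal).
Premise 11 is O(~file_certificate → seal_appeal); contrapositively O(~seal_appeal → file_certificate). Since O(~seal_appeal) holds, K gives O(file_certificate).
Applying K to premise 5 (O(file_certificate → inspect_disclosure)) and O(file_certificate) yields O(inspect_disclosure).
Premise 8, O(~audit_invoice → ~inspect_disclosure), contraposes to O(inspect_disclosure → audit_invoice); with O(inspect_disclosure) we get O(audit_invoice).
Premises 2, 4, 7 do not contribute to this derivation.
So O(audit_invoice) follows.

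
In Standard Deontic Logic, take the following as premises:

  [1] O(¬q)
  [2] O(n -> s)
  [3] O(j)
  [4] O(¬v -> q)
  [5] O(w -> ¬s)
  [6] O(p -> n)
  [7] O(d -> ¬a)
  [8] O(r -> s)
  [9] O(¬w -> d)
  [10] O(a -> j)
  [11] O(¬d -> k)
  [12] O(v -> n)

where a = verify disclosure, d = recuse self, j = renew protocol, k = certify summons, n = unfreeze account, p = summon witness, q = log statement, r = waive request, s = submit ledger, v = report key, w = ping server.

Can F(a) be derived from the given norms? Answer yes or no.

From premise 1 we have O(¬q).
Premise 4 is O(¬v -> q); contrapositively O(¬q -> v). Since O(¬q) holds, K gives O(v).
Applying K to premise 12 (O(v -> n)) and O(v) yields O(n).
From O(n) and premise 2, O(n -> s), we obtain O(s).
Premise 5, O(w -> ¬s), contraposes to O(s -> ¬w); with O(s) we get O(¬w).
From O(¬w) and premise 9, O(¬w -> d), we obtain O(d).
Applying K to premise 7 (O(d -> ¬a)) and O(d) yields O(¬a).
Premises 3, 6, 8, 10, 11 do not contribute to this derivation.
So O(¬a) holds, i.e. F(a). The claim follows.

Yes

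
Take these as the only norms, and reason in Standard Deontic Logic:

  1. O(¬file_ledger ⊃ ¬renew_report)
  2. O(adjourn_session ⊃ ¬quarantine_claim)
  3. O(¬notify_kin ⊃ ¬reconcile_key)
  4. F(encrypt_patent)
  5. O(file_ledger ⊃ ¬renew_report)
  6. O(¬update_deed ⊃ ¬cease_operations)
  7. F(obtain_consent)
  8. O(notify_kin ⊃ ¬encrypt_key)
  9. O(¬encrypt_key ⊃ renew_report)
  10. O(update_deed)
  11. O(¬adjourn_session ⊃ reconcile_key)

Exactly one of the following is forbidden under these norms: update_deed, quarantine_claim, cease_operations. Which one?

Premises 1 and 5 cover both cases: O(¬file_ledger ⊃ ¬renew_report) and O(file_ledger ⊃ ¬renew_report). Since ¬file_ledger ∨ file_ledger is a tautology, O(¬renew_report) follows.
Premise 9 is O(¬encrypt_key ⊃ renew_report); contrapositively O(¬renew_report ⊃ encrypt_key). Since O(¬renew_report) holds, K gives O(encrypt_key).
Premise 8, O(notify_kin ⊃ ¬encrypt_key), contraposes to O(encrypt_key ⊃ ¬notify_kin); with O(encrypt_key) we get O(¬notify_kin).
Applying K to premise 3 (O(¬notify_kin ⊃ ¬reconcile_key)) and O(¬notify_kin) yields O(¬reconcile_key).
Premise 11, O(¬adjourn_session ⊃ reconcile_key), contraposes to O(¬reconcile_key ⊃ adjourn_session); with O(¬reconcile_key) we get O(adjourn_session).
Premise 2 is O(adjourn_session ⊃ ¬quarantine_claim); since O(adjourn_session), deontic closure gives O(¬quarantine_claim).
So O(¬quarantine_claim) holds, i.e. quarantine_claim is forbidden. None of the other listed options is forbidden under the premises.

quarantine_claim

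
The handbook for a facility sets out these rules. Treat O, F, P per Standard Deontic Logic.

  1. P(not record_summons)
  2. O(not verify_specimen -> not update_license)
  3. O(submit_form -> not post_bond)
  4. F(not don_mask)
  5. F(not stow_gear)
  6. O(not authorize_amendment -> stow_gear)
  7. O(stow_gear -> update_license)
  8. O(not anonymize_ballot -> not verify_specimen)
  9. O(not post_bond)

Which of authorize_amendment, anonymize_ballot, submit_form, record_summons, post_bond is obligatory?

F(not stow_gear) at premise 5 means O(stow_gear).
Applying K to premise 7 (O(stow_gear -> update_license)) and O(stow_gear) yields O(update_license).
The contrapositive of premise 2 (O(not verify_specimen -> not update_license)) is O(update_license -> verify_specimen), and O(update_license) is already established, so O(verify_specimen).
Premise 8 is O(not anonymize_ballot -> not verify_specimen); contrapositively O(verify_specimen -> anonymize_ballot). Since O(verify_specimen) holds, K gives O(anonymize_ballot).
So O(anonymize_ballot) holds — anonymize_ballot is obligatory. None of the other listed options is made obligatory by any chain of premises.

anonymize_ballot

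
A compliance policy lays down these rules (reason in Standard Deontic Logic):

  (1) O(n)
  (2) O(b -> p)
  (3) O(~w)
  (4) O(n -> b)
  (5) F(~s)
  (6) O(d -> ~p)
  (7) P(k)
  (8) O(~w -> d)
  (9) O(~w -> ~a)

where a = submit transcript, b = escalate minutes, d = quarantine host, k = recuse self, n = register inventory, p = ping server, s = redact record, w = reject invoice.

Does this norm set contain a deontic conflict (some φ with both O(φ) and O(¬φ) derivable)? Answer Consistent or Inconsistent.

Inconsistent

Premise 1 states O(n) outright.
Applying K to premise 4 (O(n -> b)) and O(n) yields O(b).
Applying K to premise 2 (O(b -> p)) and O(b) yields O(p).
Premise 6 is O(d -> ~p); contrapositively O(p -> ~d). Since O(p) holds, K gives O(~d).
The contrapositive of premise 8 (O(~w -> d)) is O(~d -> w), and O(~d) is already established, so O(w).
But premise 3 directly asserts O(~w).
We now have both O(w) and O(~w) — w is simultaneously obligatory and forbidden, violating the D-axiom.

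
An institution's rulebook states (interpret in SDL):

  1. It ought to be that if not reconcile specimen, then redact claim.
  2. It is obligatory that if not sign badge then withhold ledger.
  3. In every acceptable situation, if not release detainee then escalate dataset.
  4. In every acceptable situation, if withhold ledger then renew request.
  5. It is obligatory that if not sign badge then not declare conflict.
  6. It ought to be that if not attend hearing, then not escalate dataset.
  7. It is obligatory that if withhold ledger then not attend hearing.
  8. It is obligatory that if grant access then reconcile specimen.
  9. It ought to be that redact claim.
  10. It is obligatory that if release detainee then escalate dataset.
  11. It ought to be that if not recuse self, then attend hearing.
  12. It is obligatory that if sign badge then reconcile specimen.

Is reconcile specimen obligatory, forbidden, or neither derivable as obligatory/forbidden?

Premises 3 and 10 are O(¬release_detainee → escalate_dataset) and O(release_detainee → escalate_dataset); every ideal world satisfies ¬release_detainee or release_detainee, so in either case escalate_dataset holds — hence O(escalate_dataset).
Premise 6, O(¬attend_hearing → ¬escalate_dataset), contraposes to O(escalate_dataset → attend_hearing); with O(escalate_dataset) we get O(attend_hearing).
Premise 7, O(withhold_ledger → ¬attend_hearing), contraposes to O(attend_hearing → ¬withhold_ledger); with O(attend_hearing) we get O(¬withhold_ledger).
Premise 2 is O(¬sign_badge → withhold_ledger); contrapositively O(¬withhold_ledger → sign_badge). Since O(¬withhold_ledger) holds, K gives O(sign_badge).
From O(sign_badge) and premise 12, O(sign_badge → reconcile_specimen), we obtain O(reconcile_specimen).
Premises 1, 4, 5, 8, 9, 11 do not contribute to this derivation.
Hence reconcile_specimen is obligatory.

Obligatory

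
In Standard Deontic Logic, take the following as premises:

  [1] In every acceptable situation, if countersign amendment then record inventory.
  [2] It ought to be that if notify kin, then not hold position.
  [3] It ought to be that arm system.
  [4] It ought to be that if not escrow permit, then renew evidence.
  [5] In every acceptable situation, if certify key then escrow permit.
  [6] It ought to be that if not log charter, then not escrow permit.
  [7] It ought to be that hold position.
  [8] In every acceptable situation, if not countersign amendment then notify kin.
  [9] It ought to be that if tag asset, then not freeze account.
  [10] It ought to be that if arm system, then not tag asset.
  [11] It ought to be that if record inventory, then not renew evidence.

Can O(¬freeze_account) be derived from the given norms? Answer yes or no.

Premise 9 is O(tag_asset → ¬freeze_account), but O(tag_asset) is not derivable from the premises, so it does not yield O(¬freeze_account).
No other premise forces O(¬freeze_account). An ideal world satisfying every premise can still have ¬freeze_account false, so O(¬freeze_account) is not derivable.

No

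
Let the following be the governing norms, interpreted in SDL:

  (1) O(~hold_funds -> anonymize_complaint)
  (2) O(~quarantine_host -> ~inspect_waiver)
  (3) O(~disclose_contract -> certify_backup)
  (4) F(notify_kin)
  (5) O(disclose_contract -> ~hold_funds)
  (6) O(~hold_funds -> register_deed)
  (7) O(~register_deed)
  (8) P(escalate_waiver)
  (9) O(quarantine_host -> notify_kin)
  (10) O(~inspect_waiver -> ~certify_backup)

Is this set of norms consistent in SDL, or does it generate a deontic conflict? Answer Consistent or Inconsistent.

Inconsistent

Premise 7 gives O(~register_deed).
Premise 6 is O(~hold_funds -> register_deed); contrapositively O(~register_deed -> hold_funds). Since O(~register_deed) holds, K gives O(hold_funds).
Premise 5 is O(disclose_contract -> ~hold_funds); contrapositively O(hold_funds -> ~disclose_contract). Since O(hold_funds) holds, K gives O(~disclose_contract).
Applying K to premise 3 (O(~disclose_contract -> certify_backup)) and O(~disclose_contract) yields O(certify_backup).
The contrapositive of premise 10 (O(~inspect_waiver -> ~certify_backup)) is O(certify_backup -> inspect_waiver), and O(certify_backup) is already established, so O(inspect_waiver).
Premise 2 is O(~quarantine_host -> ~inspect_waiver); contrapositively O(inspect_waiver -> quarantine_host). Since O(inspect_waiver) holds, K gives O(quarantine_host).
Premise 9 is O(quarantine_host -> notify_kin); since O(quarantine_host), deontic closure gives O(notify_kin).
But premise 4, F(notify_kin), means O(~notify_kin).
We now have both O(notify_kin) and O(~notify_kin) — notify_kin is simultaneously obligatory and forbidden, violating the D-axiom.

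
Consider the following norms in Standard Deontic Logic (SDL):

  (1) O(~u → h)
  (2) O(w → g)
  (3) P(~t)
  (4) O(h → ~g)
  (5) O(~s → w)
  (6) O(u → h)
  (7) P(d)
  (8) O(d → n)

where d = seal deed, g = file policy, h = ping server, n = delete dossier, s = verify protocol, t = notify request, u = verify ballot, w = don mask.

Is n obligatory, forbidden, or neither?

Neither

Premise 8 is O(d → n), but O(d) is not derivable from the premises (the permission P(d) asserts only ~O(~d), not O(d)), so it does not yield O(n).
No premise or chain of K-axiom applications forces O(n), and none forces O(~n). So n is neither obligatory nor forbidden under these norms.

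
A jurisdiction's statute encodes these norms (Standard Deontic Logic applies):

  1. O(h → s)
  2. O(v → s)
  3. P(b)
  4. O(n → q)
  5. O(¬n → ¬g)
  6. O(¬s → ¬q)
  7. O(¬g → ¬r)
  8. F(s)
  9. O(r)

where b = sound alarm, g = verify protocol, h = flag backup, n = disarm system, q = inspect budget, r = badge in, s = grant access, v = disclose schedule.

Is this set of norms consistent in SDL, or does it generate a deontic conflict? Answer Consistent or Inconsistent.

Inconsistent

Premise 9 gives O(r).
Premise 7 is O(¬g → ¬r); contrapositively O(r → g). Since O(r) holds, K gives O(g).
Premise 5, O(¬n → ¬g), contraposes to O(g → n); with O(g) we get O(n).
Premise 4 is O(n → q); since O(n), deontic closure gives O(q).
Premise 6, O(¬s → ¬q), contraposes to O(q → s); with O(q) we get O(s).
But premise 8, F(s), means O(¬s).
We now have both O(s) and O(¬s) — s is simultaneously obligatory and forbidden, violating the D-axiom.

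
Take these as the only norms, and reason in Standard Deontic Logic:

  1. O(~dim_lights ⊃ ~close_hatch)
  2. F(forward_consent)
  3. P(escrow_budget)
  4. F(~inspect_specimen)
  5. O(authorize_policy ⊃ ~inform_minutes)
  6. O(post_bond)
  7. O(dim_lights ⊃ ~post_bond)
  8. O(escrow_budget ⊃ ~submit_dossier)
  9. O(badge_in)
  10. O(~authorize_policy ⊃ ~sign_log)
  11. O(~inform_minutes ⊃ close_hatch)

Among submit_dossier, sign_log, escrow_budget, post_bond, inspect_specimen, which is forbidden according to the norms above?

From premise 6 we have O(post_bond).
Premise 7, O(dim_lights ⊃ ~post_bond), contraposes to O(post_bond ⊃ ~dim_lights); with O(post_bond) we get O(~dim_lights).
Premise 1 is O(~dim_lights ⊃ ~close_hatch); since O(~dim_lights), deontic closure gives O(~close_hatch).
Premise 11, O(~inform_minutes ⊃ close_hatch), contraposes to O(~close_hatch ⊃ inform_minutes); with O(~close_hatch) we get O(inform_minutes).
Premise 5, O(authorize_policy ⊃ ~inform_minutes), contraposes to O(inform_minutes ⊃ ~authorize_policy); with O(inform_minutes) we get O(~authorize_policy).
From O(~authorize_policy) and premise 10, O(~authorize_policy ⊃ ~sign_log), we obtain O(~sign_log).
So O(~sign_log) holds, i.e. sign_log is forbidden. None of the other listed options is forbidden under the premises.

sign_log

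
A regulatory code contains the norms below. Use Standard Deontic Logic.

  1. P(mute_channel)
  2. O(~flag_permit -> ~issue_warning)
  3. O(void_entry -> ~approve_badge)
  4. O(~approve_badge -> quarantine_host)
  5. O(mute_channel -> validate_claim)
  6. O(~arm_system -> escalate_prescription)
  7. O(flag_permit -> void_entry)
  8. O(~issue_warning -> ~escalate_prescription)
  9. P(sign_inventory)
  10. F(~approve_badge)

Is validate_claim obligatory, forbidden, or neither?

Premise 5 is O(mute_channel -> validate_claim), but O(mute_channel) is not derivable from the premises (the permission P(mute_channel) asserts only ~O(~mute_channel), not O(mute_channel)), so it does not yield O(validate_claim).
No premise or chain of K-axiom applications forces O(validate_claim), and none forces O(~validate_claim). So validate_claim is neither obligatory nor forbidden under these norms.

Neither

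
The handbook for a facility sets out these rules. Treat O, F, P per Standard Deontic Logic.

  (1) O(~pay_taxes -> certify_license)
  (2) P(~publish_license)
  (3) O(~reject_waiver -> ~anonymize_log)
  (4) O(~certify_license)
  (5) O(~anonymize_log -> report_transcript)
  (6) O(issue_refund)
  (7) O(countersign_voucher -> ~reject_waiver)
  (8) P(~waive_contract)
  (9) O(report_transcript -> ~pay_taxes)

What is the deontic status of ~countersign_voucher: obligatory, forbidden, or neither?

Premise 4 states O(~certify_license) outright.
Premise 1, O(~pay_taxes -> certify_license), contraposes to O(~certify_license -> pay_taxes); with O(~certify_license) we get O(pay_taxes).
Premise 9 is O(report_transcript -> ~pay_taxes); contrapositively O(pay_taxes -> ~report_transcript). Since O(pay_taxes) holds, K gives O(~report_transcript).
Premise 5, O(~anonymize_log -> report_transcript), contraposes to O(~report_transcript -> anonymize_log); with O(~report_transcript) we get O(anonymize_log).
Premise 3, O(~reject_waiver -> ~anonymize_log), contraposes to O(anonymize_log -> reject_waiver); with O(anonymize_log) we get O(reject_waiver).
Premise 7, O(countersign_voucher -> ~reject_waiver), contraposes to O(reject_waiver -> ~countersign_voucher); with O(reject_waiver) we get O(~countersign_voucher).
Premises 2, 6, 8 do not contribute to this derivation.
Hence ~countersign_voucher is obligatory.

Obligatory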